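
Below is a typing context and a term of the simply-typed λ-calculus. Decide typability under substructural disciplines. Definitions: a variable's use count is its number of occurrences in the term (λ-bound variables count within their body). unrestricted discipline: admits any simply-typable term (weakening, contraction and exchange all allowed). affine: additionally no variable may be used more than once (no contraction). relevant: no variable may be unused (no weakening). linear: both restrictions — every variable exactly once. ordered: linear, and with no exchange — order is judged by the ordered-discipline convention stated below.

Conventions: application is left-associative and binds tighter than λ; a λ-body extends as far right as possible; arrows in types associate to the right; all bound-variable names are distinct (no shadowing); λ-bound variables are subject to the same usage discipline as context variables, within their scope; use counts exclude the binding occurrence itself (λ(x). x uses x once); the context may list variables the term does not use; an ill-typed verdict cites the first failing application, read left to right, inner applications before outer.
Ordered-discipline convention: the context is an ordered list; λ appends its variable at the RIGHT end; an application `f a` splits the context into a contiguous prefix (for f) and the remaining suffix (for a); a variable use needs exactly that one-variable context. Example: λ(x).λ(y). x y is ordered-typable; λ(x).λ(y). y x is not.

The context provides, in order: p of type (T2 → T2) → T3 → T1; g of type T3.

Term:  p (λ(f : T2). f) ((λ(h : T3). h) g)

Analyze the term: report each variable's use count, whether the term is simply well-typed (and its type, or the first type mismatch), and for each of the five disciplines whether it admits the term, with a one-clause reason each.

usage: p: 1; g: 1; f [bound]: 1; h [bound]: 1
uses in reading order: p, f, h, g
typing: well-typed — term : T1
ordered: ✓, p, g, f, h once each; derivable with no W/C/E
linear: ✓, p, g, f, h: one use apiece
affine: ✓, p, g, f, h: no repeats, contraction unneeded
relevant: ✓, none of p, g, f, h goes unused
unrestricted: ✓, type-checks (T1) and nothing is barred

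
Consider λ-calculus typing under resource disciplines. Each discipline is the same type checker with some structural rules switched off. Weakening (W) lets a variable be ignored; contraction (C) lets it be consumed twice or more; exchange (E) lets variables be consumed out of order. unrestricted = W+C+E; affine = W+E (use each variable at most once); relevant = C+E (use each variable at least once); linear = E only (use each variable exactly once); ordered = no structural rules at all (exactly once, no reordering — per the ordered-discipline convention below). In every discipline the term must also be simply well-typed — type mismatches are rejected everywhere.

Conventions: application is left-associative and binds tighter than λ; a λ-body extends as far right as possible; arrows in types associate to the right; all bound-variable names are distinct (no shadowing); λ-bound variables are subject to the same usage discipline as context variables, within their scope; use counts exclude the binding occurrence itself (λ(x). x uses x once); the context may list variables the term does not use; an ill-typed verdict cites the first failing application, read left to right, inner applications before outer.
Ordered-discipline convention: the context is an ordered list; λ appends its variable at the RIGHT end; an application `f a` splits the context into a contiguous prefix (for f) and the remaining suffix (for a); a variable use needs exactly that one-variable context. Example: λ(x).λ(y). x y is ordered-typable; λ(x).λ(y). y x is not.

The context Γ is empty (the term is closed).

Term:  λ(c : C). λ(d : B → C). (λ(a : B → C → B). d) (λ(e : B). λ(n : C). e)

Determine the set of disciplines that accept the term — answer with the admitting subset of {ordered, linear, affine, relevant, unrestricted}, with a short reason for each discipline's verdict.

accepted by: affine, unrestricted
counts: c [bound] ×0, d [bound] ×1, a [bound] ×0, e [bound] ×1, n [bound] ×0
uses in reading order: d, e
typing: the term checks, with type C → (B → C) → B → C
ordered: ✗, c, a, n left unused
linear: ✗, c, a, n left unused
affine: ✓, no duplicate uses among c, d, a, e, n
relevant: ✗, c, a, n left unused
unrestricted: ✓, well-typed at C → (B → C) → B → C; no restrictions here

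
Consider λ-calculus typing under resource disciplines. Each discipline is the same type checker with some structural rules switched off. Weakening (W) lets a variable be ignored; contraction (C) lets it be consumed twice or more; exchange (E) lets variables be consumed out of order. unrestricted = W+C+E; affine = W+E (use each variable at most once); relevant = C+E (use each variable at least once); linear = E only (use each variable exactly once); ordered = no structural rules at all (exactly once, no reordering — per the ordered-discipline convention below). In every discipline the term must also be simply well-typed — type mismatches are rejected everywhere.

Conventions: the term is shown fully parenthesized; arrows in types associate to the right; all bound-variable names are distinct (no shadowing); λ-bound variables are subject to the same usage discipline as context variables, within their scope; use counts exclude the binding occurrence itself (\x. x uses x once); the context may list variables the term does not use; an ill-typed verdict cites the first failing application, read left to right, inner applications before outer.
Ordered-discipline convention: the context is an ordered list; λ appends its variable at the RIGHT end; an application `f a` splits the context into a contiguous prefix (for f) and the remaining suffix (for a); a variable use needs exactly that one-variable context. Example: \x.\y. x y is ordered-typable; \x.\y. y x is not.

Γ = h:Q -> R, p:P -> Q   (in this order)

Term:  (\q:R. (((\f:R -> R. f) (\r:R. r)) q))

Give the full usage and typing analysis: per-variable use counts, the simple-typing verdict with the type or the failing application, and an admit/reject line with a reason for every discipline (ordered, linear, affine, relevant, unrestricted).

counts: h: 0×, p: 0×, q (bound): 1×, f (bound): 1×, r (bound): 1×
order of uses: f, r, q
typing: the term checks, with type R -> R
ordered ✗ (h, p left unused)
linear ✗ (h, p left unused)
affine ✓ (no duplicate uses among h, p, q, f, r)
relevant ✗ (h, p left unused)
unrestricted ✓ (type-checks (R -> R) and nothing is barred)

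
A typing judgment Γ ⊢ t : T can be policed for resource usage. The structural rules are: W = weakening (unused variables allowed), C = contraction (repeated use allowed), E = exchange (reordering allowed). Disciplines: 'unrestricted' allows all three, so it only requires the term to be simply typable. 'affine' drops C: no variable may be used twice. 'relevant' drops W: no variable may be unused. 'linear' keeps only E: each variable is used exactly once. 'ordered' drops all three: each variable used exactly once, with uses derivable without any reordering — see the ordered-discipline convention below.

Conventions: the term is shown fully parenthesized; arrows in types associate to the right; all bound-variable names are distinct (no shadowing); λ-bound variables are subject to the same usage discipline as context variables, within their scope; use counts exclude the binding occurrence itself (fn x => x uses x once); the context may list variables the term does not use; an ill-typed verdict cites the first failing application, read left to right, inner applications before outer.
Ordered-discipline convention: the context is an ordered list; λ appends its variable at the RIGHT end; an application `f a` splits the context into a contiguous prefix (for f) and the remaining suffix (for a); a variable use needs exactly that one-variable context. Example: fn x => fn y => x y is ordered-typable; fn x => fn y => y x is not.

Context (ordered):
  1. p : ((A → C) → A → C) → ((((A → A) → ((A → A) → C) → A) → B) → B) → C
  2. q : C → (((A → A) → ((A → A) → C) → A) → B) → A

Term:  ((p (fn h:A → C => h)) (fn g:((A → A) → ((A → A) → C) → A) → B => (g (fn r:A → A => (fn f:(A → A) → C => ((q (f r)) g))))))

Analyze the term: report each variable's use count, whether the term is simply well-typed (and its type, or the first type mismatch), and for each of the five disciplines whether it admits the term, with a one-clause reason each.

use counts: p ×1, q ×1, h [bound] ×1, g [bound] ×2, r [bound] ×1, f [bound] ×1
left-to-right use order: p, h, g, q, f, r, g
typing: ✓ — C
ordered: ✗ — repeated use of g ×2
linear: ✗ — repeated use of g ×2
affine: ✗ — repeated use of g ×2
relevant: ✓ — at least one use each (p, q, h, g, r, f)
unrestricted: ✓ — typability at C is all that's needed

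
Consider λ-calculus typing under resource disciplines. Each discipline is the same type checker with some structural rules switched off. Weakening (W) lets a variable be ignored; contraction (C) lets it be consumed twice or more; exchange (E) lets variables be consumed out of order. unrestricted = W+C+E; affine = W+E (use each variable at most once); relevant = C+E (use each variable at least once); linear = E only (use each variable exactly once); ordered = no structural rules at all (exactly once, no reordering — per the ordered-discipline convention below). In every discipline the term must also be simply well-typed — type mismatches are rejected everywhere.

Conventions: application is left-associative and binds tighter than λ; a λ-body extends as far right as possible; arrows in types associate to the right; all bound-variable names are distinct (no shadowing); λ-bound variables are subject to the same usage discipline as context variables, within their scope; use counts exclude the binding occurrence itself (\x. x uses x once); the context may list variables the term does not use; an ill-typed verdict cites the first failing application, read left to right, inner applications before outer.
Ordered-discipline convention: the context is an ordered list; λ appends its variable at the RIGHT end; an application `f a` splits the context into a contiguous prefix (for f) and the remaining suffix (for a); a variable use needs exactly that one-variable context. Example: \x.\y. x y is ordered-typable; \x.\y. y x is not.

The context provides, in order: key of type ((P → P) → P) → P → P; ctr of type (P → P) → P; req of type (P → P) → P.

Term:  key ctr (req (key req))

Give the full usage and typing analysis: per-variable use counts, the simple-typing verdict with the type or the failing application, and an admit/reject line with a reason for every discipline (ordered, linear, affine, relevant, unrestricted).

variable uses: key ×2; ctr ×1; req ×2
use order (left to right): key, ctr, req, key, req
typing: the term checks, with type P
ordered ✗ (key ×2, req ×2 used more than once (contraction))
linear ✗ (key ×2, req ×2 used more than once (contraction))
affine ✗ (key ×2, req ×2 used more than once (contraction))
relevant ✓ (every one of key, ctr, req appears)
unrestricted ✓ (simply typable at P; W, C, E all held)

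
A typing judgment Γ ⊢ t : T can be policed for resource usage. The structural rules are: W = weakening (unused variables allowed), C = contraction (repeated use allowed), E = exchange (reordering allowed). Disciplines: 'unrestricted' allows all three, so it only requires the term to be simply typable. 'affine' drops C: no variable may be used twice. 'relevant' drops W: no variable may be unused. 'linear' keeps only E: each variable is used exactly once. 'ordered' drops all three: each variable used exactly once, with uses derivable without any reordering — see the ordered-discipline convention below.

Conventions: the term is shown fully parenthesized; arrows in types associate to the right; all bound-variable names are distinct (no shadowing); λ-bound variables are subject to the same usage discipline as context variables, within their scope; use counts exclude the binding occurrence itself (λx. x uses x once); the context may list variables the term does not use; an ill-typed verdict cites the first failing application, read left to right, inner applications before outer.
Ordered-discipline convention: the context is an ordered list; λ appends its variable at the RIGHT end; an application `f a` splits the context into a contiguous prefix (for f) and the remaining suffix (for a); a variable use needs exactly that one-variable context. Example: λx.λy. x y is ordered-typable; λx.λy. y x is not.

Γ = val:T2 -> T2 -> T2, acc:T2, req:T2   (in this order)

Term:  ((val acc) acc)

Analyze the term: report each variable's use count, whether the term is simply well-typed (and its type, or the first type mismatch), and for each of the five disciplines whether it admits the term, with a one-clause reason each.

variable uses: val ×1, acc ×2, req ×0
order of uses: val, acc, acc
typing: well-typed — term : T2
ordered ✗ (acc ×2 used more than once (contraction); req left unused)
linear ✗ (acc ×2 used more than once (contraction); req left unused)
affine ✗ (acc ×2 used more than once (contraction))
relevant ✗ (req left unused)
unrestricted ✓ (typability at T2 is all that's needed)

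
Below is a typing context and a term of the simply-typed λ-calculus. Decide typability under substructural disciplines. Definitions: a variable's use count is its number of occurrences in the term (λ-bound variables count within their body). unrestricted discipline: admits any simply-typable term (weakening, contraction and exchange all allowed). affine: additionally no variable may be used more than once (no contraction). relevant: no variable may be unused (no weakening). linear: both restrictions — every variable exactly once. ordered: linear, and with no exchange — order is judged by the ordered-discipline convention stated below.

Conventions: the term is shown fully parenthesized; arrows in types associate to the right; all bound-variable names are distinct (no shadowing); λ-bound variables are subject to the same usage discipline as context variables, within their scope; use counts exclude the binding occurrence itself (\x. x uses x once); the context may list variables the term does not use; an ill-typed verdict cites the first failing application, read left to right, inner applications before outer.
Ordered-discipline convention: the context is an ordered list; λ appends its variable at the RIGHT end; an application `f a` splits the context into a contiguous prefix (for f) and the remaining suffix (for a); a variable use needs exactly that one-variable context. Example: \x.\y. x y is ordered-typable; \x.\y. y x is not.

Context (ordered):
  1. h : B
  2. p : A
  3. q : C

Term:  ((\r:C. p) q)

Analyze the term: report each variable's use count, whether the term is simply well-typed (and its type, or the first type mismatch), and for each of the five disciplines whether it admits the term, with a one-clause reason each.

variable uses: h ×0; p ×1; q ×1; r (λ-bound) ×0
left-to-right use order: p, q
typing: the term checks, with type A
ordered: ✗ — unused: h, r — weakening required
linear: ✗ — unused: h, r — weakening required
affine: ✓ — no duplicate uses among h, p, q, r
relevant: ✗ — unused: h, r — weakening required
unrestricted: ✓ — type-checks (A) and nothing is barred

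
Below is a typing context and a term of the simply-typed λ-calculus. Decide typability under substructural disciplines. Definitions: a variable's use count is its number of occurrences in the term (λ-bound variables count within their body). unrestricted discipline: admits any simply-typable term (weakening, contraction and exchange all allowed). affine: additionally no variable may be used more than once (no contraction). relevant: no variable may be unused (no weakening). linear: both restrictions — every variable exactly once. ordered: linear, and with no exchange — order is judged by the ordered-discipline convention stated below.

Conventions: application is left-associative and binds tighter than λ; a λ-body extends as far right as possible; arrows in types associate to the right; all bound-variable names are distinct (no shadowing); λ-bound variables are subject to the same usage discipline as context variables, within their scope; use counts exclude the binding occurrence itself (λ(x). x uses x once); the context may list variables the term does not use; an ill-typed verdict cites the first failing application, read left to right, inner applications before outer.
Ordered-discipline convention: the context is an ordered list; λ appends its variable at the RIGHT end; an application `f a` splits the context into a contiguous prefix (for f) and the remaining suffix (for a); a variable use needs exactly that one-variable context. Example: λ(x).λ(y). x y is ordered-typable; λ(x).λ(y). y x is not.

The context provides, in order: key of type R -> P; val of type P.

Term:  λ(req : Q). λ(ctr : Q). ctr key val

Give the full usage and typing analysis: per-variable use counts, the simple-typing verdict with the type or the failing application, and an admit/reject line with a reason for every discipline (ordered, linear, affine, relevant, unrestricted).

usage: key: 1; val: 1; req [bound]: 0; ctr [bound]: 1
uses in reading order: ctr, key, val
typing: ill-typed: non-arrow in function slot: Q
ordered: ✗, not simply typable
linear: ✗, fails simple typing
affine: ✗, a type mismatch blocks all five
relevant: ✗, the type mismatch rejects it
unrestricted: ✗, not simply typable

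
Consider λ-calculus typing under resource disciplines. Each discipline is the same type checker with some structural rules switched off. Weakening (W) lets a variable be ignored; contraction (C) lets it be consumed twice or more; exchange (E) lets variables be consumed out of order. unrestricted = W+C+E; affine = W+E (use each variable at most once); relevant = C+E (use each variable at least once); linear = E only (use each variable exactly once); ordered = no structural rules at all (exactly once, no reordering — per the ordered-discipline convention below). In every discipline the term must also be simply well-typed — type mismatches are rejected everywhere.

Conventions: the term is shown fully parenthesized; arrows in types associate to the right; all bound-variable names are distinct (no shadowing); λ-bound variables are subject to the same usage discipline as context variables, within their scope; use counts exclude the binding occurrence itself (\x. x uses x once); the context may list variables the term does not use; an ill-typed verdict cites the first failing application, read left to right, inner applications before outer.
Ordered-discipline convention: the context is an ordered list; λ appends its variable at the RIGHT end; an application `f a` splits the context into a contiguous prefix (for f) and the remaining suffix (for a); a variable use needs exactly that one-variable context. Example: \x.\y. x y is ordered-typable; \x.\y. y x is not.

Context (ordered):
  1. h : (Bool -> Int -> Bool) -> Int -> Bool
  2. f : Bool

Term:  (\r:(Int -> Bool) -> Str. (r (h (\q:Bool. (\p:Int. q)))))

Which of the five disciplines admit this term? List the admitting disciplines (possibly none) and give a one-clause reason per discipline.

admitting disciplines: affine, unrestricted
use counts: h: 1; f: 0; r (bound): 1; q (bound): 1; p (bound): 0
uses in reading order: r, h, q
typing: well-typed at ((Int -> Bool) -> Str) -> Str
ordered: ✗ — f, p left unused
linear: ✗ — f, p left unused
affine: ✓ — none of h, f, r, q, p used more than once
relevant: ✗ — f, p left unused
unrestricted: ✓ — typability at ((Int -> Bool) -> Str) -> Str is all that's needed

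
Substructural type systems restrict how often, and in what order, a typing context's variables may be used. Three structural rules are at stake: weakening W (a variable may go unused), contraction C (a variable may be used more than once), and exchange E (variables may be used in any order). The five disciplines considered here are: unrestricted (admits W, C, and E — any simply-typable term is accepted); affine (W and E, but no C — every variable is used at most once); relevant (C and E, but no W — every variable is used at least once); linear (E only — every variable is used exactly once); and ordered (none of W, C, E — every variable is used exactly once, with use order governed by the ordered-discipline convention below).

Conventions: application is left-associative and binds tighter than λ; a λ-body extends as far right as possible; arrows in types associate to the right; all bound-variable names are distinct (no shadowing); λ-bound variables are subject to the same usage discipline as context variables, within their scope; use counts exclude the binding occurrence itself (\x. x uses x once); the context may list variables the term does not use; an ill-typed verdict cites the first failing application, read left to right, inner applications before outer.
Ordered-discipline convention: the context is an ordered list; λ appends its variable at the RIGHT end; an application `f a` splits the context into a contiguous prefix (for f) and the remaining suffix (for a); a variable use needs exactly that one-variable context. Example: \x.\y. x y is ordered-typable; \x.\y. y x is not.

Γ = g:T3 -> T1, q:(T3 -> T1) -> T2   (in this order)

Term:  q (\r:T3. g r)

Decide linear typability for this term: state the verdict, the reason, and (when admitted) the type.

yes — each of g, q, r used exactly once; term : T2
counts: g: 1×; q: 1×; r [bound]: 1×
use order (left to right): q, g, r
typing: the term checks, with type T2
all disciplines: ordered ✗ | linear ✓ | affine ✓ | relevant ✓ | unrestricted ✓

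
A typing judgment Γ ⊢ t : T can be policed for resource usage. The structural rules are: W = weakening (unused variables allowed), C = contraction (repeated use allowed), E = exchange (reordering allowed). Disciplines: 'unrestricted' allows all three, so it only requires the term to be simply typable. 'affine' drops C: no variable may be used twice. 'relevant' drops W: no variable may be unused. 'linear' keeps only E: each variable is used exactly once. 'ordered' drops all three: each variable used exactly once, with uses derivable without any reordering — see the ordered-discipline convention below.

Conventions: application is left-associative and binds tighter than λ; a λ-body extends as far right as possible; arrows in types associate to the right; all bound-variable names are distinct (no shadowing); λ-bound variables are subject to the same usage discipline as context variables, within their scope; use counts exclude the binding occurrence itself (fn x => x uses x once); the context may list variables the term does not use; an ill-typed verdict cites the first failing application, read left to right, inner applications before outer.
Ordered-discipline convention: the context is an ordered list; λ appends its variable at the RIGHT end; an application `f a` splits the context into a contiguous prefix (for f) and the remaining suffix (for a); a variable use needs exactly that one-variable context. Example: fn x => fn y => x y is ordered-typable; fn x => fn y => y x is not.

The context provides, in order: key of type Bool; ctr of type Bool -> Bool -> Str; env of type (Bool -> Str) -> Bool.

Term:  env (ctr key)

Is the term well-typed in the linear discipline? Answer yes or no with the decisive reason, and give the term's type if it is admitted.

yes — exactly-once usage across key, ctr, env; term : Bool
variable uses: key=1; ctr=1; env=1
uses in reading order: env, ctr, key
typing: the term checks, with type Bool
summary: ordered ✗ · linear ✓ · affine ✓ · relevant ✓ · unrestricted ✓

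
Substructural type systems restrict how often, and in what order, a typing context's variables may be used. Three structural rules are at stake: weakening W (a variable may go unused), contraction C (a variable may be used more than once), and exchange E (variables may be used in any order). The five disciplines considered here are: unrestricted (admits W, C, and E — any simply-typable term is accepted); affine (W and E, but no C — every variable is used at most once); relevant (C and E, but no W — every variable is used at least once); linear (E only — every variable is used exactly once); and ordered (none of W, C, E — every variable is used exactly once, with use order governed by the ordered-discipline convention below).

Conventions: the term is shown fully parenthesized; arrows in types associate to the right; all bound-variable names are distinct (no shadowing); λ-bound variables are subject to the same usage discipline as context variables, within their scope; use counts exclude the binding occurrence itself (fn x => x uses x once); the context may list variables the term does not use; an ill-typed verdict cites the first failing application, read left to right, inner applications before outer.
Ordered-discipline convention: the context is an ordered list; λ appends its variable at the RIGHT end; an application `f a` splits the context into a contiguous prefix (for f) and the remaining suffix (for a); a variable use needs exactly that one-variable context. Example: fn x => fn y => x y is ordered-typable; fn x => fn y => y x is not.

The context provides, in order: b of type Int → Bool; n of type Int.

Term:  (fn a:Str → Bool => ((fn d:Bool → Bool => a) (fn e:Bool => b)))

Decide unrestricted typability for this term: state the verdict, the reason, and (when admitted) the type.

no — the type mismatch rejects it
variable uses: b=1, n=0, a (λ-bound)=1, d (λ-bound)=0, e (λ-bound)=0
order of uses: a, b
typing: ill-typed: an argument Bool → Int → Bool mismatches the expected Bool → Bool
per-discipline verdicts: ordered ✗ · linear ✗ · affine ✗ · relevant ✗ · unrestricted ✗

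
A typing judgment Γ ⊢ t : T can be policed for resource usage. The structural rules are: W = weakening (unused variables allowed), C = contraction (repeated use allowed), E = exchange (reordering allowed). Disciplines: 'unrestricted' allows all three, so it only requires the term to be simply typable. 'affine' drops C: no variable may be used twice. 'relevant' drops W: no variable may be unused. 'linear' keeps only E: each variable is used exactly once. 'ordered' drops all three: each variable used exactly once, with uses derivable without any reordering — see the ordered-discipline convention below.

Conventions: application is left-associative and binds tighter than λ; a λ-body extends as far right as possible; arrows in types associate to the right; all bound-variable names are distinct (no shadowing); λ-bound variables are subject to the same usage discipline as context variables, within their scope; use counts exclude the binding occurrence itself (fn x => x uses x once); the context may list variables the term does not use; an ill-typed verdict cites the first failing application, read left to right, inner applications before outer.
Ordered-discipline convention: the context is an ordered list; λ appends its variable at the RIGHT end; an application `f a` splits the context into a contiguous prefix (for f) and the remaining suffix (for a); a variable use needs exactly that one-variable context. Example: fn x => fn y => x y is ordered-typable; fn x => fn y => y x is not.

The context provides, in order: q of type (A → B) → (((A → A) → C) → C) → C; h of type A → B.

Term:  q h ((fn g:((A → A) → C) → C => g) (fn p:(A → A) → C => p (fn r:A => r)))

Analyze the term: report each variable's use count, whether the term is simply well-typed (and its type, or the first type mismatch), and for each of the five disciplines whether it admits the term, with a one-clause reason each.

counts: q=1, h=1, g [bound]=1, p [bound]=1, r [bound]=1
use order (left to right): q, h, g, p, r
typing: the term checks, with type C
ordered ✓ (q, h, g, p, r once each; derivable with no W/C/E)
linear ✓ (single use per variable (q, h, g, p, r))
affine ✓ (at most one use each (q, h, g, p, r))
relevant ✓ (q, h, g, p, r: all used, weakening unneeded)
unrestricted ✓ (type-checks (C) and nothing is barred)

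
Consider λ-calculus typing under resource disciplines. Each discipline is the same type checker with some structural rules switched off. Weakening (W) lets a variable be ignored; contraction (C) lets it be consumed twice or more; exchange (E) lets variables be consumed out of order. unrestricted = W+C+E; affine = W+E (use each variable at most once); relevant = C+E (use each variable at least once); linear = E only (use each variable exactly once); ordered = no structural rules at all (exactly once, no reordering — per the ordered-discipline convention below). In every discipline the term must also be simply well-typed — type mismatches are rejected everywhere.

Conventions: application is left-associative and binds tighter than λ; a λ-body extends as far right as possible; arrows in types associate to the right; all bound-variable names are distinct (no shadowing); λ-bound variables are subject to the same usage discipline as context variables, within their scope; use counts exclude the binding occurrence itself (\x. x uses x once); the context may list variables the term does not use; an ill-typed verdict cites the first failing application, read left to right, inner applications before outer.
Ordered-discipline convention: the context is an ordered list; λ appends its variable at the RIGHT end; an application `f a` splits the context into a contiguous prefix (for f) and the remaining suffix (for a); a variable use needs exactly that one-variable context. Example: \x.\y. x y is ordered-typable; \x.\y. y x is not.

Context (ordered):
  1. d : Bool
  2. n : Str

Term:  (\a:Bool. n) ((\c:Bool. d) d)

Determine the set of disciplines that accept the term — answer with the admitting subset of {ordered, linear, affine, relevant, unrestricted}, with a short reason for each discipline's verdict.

admitted in: unrestricted
usage: d: 2×, n: 1×, a (bound): 0×, c (bound): 0×
uses in reading order: n, d, d
typing: well-typed at Str
ordered: ✗ — repeated use of d ×2; needs weakening: a, c unused
linear: ✗ — repeated use of d ×2; needs weakening: a, c unused
affine: ✗ — repeated use of d ×2
relevant: ✗ — needs weakening: a, c unused
unrestricted: ✓ — typability at Str is all that's needed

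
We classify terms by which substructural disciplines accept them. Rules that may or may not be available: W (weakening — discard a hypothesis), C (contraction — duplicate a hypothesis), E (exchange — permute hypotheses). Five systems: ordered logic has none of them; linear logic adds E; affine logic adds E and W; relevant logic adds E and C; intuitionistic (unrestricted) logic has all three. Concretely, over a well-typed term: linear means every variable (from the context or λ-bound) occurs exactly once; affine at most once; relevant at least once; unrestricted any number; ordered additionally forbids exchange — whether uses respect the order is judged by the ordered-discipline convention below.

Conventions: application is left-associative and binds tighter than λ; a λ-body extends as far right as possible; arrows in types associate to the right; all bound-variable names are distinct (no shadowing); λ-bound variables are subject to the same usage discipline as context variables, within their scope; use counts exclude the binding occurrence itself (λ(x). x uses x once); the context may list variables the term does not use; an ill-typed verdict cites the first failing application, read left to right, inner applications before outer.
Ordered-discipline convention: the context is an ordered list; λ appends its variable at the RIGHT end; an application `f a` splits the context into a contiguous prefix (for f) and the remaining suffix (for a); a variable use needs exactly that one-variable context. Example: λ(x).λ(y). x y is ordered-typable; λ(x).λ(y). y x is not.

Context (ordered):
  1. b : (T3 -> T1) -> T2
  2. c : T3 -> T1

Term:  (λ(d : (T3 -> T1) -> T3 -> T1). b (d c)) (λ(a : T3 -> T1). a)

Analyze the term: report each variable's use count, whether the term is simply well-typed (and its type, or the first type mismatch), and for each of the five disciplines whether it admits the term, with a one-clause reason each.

use counts: b ×1; c ×1; d (bound) ×1; a (bound) ×1
uses in reading order: b, d, c, a
typing: well-typed — term : T2
ordered: ✗ — no contiguous prefix/suffix split fits b, d, c, a
linear: ✓ — exactly-once usage across b, c, d, a
affine: ✓ — none of b, c, d, a used more than once
relevant: ✓ — every one of b, c, d, a appears
unrestricted: ✓ — typability at T2 is all that's needed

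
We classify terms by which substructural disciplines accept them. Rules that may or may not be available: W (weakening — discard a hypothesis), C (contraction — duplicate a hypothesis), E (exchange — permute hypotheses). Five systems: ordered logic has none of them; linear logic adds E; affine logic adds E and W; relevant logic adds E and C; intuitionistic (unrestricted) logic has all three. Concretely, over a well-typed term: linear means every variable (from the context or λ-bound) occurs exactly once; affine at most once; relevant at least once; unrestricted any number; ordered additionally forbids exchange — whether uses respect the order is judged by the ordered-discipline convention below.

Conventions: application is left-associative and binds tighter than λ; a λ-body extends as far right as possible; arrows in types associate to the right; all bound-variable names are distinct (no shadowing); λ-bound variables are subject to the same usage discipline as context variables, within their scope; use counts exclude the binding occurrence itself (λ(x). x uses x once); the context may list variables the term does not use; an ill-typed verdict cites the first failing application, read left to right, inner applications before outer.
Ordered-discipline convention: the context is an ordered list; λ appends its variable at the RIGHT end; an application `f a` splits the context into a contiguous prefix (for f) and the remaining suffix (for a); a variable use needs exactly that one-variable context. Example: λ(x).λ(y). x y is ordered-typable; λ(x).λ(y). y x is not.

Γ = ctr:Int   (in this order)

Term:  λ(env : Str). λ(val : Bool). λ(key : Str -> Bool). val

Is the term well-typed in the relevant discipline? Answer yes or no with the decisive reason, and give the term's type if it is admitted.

no — unused: ctr, env, key — weakening required
usage: ctr: 0, env [bound]: 0, val [bound]: 1, key [bound]: 0
uses in reading order: val
typing: well-typed — term : Str -> Bool -> (Str -> Bool) -> Bool
per-discipline verdicts: ordered ✗, linear ✗, affine ✓, relevant ✗, unrestricted ✓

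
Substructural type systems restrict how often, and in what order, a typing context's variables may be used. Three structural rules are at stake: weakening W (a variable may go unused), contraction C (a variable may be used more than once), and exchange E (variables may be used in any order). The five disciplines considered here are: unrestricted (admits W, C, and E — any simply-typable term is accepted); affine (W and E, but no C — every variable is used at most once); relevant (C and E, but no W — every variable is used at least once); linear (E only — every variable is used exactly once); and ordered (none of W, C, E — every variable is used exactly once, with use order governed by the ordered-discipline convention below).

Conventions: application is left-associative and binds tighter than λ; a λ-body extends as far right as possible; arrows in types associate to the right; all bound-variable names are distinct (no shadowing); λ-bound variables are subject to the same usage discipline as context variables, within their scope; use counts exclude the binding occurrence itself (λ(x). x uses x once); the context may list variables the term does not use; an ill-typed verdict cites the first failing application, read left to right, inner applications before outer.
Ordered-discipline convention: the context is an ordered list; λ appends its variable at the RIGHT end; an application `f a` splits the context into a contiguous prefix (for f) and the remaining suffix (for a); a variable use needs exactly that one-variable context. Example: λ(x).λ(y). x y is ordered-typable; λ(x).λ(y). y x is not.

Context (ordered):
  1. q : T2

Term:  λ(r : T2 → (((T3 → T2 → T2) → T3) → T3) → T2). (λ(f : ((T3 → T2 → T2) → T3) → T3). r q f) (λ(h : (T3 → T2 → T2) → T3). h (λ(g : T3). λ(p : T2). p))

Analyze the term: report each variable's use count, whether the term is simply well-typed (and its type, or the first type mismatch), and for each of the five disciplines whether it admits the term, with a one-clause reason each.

usage: q=1, r (bound)=1, f (bound)=1, h (bound)=1, g (bound)=0, p (bound)=1
use order (left to right): r, q, f, h, p
typing: well-typed at (T2 → (((T3 → T2 → T2) → T3) → T3) → T2) → T2
ordered ✗ (g left unused)
linear ✗ (g left unused)
affine ✓ (none of q, r, f, h, g, p used more than once)
relevant ✗ (g left unused)
unrestricted ✓ (simply typable at (T2 → (((T3 → T2 → T2) → T3) → T3) → T2) → T2; W, C, E all held)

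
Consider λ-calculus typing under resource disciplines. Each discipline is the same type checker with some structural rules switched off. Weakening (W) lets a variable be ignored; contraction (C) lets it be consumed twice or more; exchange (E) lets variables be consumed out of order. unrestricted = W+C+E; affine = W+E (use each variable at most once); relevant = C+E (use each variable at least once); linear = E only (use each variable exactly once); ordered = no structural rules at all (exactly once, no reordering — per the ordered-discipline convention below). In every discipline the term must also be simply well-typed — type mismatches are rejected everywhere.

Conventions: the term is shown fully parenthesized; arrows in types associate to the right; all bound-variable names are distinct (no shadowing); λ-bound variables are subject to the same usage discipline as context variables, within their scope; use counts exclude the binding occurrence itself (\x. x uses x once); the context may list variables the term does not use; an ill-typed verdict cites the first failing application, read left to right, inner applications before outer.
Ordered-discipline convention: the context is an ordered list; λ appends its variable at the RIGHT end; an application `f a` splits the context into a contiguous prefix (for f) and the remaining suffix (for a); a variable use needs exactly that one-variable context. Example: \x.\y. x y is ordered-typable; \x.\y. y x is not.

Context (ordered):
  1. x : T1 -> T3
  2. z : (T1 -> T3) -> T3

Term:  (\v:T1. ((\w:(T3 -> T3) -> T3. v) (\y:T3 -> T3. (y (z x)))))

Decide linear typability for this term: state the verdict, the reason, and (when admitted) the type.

no — w never used (weakening)
use counts: x: 1×, z: 1×, v (λ-bound): 1×, w (λ-bound): 0×, y (λ-bound): 1×
left-to-right use order: v, y, z, x
typing: well-typed — term : T1 -> T1
summary: ordered ✗ · linear ✗ · affine ✓ · relevant ✗ · unrestricted ✓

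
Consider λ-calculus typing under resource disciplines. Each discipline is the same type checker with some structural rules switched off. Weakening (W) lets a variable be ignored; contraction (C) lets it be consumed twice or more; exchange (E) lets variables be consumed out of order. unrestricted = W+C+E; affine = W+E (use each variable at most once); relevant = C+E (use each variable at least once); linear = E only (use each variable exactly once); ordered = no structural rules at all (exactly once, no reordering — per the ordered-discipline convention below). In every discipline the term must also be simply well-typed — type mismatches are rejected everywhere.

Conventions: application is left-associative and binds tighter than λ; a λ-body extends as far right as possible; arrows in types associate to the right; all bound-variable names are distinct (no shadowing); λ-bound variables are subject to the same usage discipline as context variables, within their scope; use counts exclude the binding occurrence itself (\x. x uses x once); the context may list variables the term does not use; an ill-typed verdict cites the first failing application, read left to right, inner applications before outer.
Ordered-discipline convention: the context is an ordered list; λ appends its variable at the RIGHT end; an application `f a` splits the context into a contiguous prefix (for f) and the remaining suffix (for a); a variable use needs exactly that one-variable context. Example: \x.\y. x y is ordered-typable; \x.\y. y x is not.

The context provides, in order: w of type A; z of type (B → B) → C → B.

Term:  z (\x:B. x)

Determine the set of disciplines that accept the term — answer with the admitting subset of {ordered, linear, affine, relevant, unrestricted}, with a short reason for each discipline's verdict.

admitted in: affine, unrestricted
counts: w: 0×, z: 1×, x (λ-bound): 1×
left-to-right use order: z, x
typing: well-typed at C → B
ordered ✗ (w never used (weakening))
linear ✗ (w never used (weakening))
affine ✓ (none of w, z, x used more than once)
relevant ✗ (w never used (weakening))
unrestricted ✓ (simply typable at C → B; W, C, E all held)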